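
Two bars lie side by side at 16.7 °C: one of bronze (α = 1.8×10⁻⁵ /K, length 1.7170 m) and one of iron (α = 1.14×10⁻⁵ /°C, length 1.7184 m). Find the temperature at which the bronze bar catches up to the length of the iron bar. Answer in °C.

L₁(1 + α₁ΔT) = L₂(1 + α₂ΔT) ⇒ ΔT = (L₂ − L₁)/(α₁L₁ − α₂L₂)
L₂ − L₁ = 1.7184 − 1.7170 = 1.40×10⁻³ m
α₁L₁ − α₂L₂ = 1.8×10⁻⁵×1.7170 − 1.14×10⁻⁵×1.7184 = 1.131624×10⁻⁵ m/K
ΔT = 1.40×10⁻³ / 1.131624×10⁻⁵ = 123.716 K
T = 16.7 + 123.716 = 140.416 °C

T = 140.4 °C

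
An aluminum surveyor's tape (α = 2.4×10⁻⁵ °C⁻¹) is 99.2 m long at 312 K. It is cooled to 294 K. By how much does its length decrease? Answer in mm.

|ΔT| = |294 − 312| = 18 K
ΔL = αL₀ΔT = (2.4×10⁻⁵)(99.2)(18) = 4.29×10⁻² m

ΔL = 42.9 mm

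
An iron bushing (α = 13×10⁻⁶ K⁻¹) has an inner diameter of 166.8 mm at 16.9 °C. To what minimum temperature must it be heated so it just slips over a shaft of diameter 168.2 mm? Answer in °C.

T = 663 °C

Required Δd = 168.2 − 166.8 = 1.4 mm
Δd = αd₀ΔT ⇒ ΔT = Δd/(αd₀) = 1.4 / (13×10⁻⁶ × 166.8) = 645.64 K
T_min = 16.9 + 645.64 = 662.54 °C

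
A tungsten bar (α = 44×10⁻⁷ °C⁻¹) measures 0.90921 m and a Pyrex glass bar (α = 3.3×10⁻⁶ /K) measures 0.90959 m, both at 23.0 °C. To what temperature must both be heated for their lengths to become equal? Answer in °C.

Equal length when α₁L₁ΔT − α₂L₂ΔT = L₂ − L₁ = 3.80×10⁻⁴ m
α₁L₁ = 4.000524×10⁻⁶, α₂L₂ = 3.001647×10⁻⁶ → Δ(αL) = 9.98877×10⁻⁷ m/K
ΔT = 3.80×10⁻⁴ / 9.98877×10⁻⁷ = 380.427 K, so T = 23.0 + 380.427 = 403.427 °C

T = 403.4 °C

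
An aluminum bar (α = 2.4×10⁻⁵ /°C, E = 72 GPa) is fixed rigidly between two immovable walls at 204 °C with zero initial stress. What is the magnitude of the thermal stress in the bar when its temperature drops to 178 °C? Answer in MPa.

Fully constrained: the free strain ε = αΔT is blocked, so σ = Eε = EαΔT.
|ΔT| = 26 K
σ = 72.0×10⁹ × 2.4×10⁻⁵ × 26 = 4.49×10⁷ Pa

σ = 44.9 MPa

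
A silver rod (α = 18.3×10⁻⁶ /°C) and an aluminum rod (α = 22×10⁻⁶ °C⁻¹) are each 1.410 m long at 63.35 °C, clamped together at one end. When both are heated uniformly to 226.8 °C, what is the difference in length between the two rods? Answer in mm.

0.853 mm

ΔT = 163.45 K
silver: ΔL = 18.3×10⁻⁶ × 1.410 m × 163.45 = 4.2175×10⁻³ m = 4.2175 mm
aluminum: ΔL = 22×10⁻⁶ × 1.410 m × 163.45 = 5.0702×10⁻³ m = 5.0702 mm
difference = 5.0702 − 4.2175 = 0.8527 mm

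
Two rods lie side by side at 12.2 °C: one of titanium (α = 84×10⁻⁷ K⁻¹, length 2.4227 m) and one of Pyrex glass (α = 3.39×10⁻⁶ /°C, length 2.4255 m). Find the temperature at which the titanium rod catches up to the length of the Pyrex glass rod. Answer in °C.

Equal length when α₁L₁ΔT − α₂L₂ΔT = L₂ − L₁ = 2.80×10⁻³ m
α₁L₁ = 2.035068×10⁻⁵, α₂L₂ = 8.222445×10⁻⁶ → Δ(αL) = 1.2128235×10⁻⁵ m/K
ΔT = 2.80×10⁻³ / 1.2128235×10⁻⁵ = 230.866 K, so T = 12.2 + 230.866 = 243.066 °C

T = 243.1 °C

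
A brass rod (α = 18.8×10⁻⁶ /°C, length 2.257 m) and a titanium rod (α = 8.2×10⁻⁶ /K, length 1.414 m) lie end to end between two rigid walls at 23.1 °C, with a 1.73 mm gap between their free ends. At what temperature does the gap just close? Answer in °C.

T = 55.1 °C

α₁L₁ = 4.24316×10⁻⁵ m/K, α₂L₂ = 1.15948×10⁻⁵ m/K → total 5.40264×10⁻⁵ m/K
ΔT = g/(α₁L₁+α₂L₂) = 1.73×10⁻³ / 5.40264×10⁻⁵ = 32.021 K
T = 23.1 + 32.021 = 55.121 °C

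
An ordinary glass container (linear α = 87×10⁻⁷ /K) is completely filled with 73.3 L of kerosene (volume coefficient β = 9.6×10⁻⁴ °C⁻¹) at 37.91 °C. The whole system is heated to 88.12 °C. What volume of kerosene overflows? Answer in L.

3.44 L

The container also expands: β_container ≈ 3α = 2.61×10⁻⁵ /K
Net overflow = V₀(β_liq − 3α_cont)ΔT
β − 3α = 9.60×10⁻⁴ − 2.61×10⁻⁵ = 9.339×10⁻⁴ /K; ΔT = 50.21 K
ΔV = 73.3 × 9.339×10⁻⁴ × 50.21 = 3.44 L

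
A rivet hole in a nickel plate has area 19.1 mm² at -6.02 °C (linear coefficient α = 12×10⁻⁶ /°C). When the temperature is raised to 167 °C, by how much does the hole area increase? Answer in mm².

ΔA = 0.0793 mm²

Area coefficient ≈ 2α; |ΔT| = 173.02 K
ΔA = 2αA₀ΔT = 2(12×10⁻⁶)(19.1)(173.02) = 0.0793 mm²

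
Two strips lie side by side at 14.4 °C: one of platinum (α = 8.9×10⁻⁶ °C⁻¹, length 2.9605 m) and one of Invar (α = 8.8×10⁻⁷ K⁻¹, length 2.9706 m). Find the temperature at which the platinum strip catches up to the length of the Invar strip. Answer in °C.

T = 439.9 °C

Equal length when α₁L₁ΔT − α₂L₂ΔT = L₂ − L₁ = 1.01×10⁻² m
α₁L₁ = 2.634845×10⁻⁵, α₂L₂ = 2.614128×10⁻⁶ → Δ(αL) = 2.3734322×10⁻⁵ m/K
ΔT = 1.01×10⁻² / 2.3734322×10⁻⁵ = 425.544 K, so T = 14.4 + 425.544 = 439.944 °C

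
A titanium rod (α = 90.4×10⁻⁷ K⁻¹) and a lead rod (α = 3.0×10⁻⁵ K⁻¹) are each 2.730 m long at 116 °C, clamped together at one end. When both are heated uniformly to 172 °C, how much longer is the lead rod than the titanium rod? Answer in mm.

3.20 mm

ΔT = 56 K
titanium: ΔL = 90.4×10⁻⁷ × 2.730 m × 56 = 1.3820×10⁻³ m = 1.3820 mm
lead: ΔL = 3.0×10⁻⁵ × 2.730 m × 56 = 4.5864×10⁻³ m = 4.5864 mm
difference = 4.5864 − 1.3820 = 3.2044 mm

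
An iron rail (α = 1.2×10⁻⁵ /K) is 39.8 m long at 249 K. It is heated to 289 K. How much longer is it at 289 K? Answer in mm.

ΔL = 19.1 mm

|ΔT| = |289 − 249| = 40 K
ΔL = αL₀ΔT = (1.2×10⁻⁵)(39.8)(40) = 1.91×10⁻² m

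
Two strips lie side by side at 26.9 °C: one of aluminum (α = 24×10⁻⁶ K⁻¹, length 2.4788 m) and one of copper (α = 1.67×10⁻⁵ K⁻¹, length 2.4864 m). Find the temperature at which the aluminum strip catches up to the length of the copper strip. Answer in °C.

Equal length when α₁L₁ΔT − α₂L₂ΔT = L₂ − L₁ = 7.60×10⁻³ m
α₁L₁ = 5.94912×10⁻⁵, α₂L₂ = 4.152288×10⁻⁵ → Δ(αL) = 1.796832×10⁻⁵ m/K
ΔT = 7.60×10⁻³ / 1.796832×10⁻⁵ = 422.967 K, so T = 26.9 + 422.967 = 449.867 °C

T = 449.9 °C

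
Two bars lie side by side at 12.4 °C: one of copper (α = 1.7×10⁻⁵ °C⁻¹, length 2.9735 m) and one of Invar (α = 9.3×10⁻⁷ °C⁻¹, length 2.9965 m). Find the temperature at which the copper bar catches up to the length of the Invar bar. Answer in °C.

Equal length when α₁L₁ΔT − α₂L₂ΔT = L₂ − L₁ = 2.30×10⁻² m
α₁L₁ = 5.05495×10⁻⁵, α₂L₂ = 2.786745×10⁻⁶ → Δ(αL) = 4.7762755×10⁻⁵ m/K
ΔT = 2.30×10⁻² / 4.7762755×10⁻⁵ = 481.547 K, so T = 12.4 + 481.547 = 493.947 °C

T = 493.9 °C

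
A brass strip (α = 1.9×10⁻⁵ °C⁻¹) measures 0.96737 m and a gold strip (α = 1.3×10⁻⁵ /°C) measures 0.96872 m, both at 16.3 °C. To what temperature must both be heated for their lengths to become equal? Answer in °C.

Equal length when α₁L₁ΔT − α₂L₂ΔT = L₂ − L₁ = 1.35×10⁻³ m
α₁L₁ = 1.838003×10⁻⁵, α₂L₂ = 1.259336×10⁻⁵ → Δ(αL) = 5.78667×10⁻⁶ m/K
ΔT = 1.35×10⁻³ / 5.78667×10⁻⁶ = 233.295 K, so T = 16.3 + 233.295 = 249.595 °C

T = 249.6 °C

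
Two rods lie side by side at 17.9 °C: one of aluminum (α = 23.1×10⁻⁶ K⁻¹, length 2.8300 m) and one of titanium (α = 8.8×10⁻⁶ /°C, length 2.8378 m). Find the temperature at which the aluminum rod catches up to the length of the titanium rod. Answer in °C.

T = 211.0 °C

Equal length when α₁L₁ΔT − α₂L₂ΔT = L₂ − L₁ = 7.80×10⁻³ m
α₁L₁ = 6.5373×10⁻⁵, α₂L₂ = 2.497264×10⁻⁵ → Δ(αL) = 4.040036×10⁻⁵ m/K
ΔT = 7.80×10⁻³ / 4.040036×10⁻⁵ = 193.068 K, so T = 17.9 + 193.068 = 210.968 °C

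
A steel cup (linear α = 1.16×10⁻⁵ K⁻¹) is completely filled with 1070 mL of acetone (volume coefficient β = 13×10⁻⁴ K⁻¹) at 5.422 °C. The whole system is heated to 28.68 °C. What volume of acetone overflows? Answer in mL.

The cup also expands: β_container ≈ 3α = 3.48×10⁻⁵ /K
Net overflow = V₀(β_liq − 3α_cont)ΔT
β − 3α = 1.30×10⁻³ − 3.48×10⁻⁵ = 1.2652×10⁻³ /K; ΔT = 23.258 K
ΔV = 1070 × 1.2652×10⁻³ × 23.258 = 31.5 mL

31.5 mL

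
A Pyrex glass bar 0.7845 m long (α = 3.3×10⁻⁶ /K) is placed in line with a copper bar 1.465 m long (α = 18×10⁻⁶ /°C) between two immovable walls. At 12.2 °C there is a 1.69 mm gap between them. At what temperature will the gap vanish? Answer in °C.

T = 70.6 °C

α₁L₁ = 2.58885×10⁻⁶ m/K, α₂L₂ = 2.637×10⁻⁵ m/K → total 2.895885×10⁻⁵ m/K
ΔT = g/(α₁L₁+α₂L₂) = 1.69×10⁻³ / 2.895885×10⁻⁵ = 58.359 K
T = 12.2 + 58.359 = 70.559 °C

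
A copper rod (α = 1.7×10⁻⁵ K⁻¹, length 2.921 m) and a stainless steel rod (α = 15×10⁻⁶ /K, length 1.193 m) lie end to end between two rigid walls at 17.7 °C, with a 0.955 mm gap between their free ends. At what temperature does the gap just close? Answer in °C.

T = 31.8 °C

Gap closes when ΔL₁ + ΔL₂ = 0.955 mm = 9.55×10⁻⁴ m
(α₁L₁ + α₂L₂)ΔT = g
α₁L₁ + α₂L₂ = 1.7×10⁻⁵×2.921 + 15×10⁻⁶×1.193 = 6.7552×10⁻⁵ m/K
ΔT = 9.55×10⁻⁴ / 6.7552×10⁻⁵ = 14.137 K
T = 17.7 + 14.137 = 31.837 °C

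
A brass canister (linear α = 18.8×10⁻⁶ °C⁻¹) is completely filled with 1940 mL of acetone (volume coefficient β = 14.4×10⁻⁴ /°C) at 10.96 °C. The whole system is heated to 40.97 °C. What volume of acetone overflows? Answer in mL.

The canister also expands: β_container ≈ 3α = 5.64×10⁻⁵ /K
Net overflow = V₀(β_liq − 3α_cont)ΔT
β − 3α = 1.44×10⁻³ − 5.64×10⁻⁵ = 1.3836×10⁻³ /K; ΔT = 30.01 K
ΔV = 1940 × 1.3836×10⁻³ × 30.01 = 80.6 mL

80.6 mL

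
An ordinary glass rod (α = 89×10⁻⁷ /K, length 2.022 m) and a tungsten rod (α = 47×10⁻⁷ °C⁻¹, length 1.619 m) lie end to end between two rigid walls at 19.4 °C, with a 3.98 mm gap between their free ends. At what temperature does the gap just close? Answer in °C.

T = 175 °C

Gap closes when ΔL₁ + ΔL₂ = 3.98 mm = 3.98×10⁻³ m
(α₁L₁ + α₂L₂)ΔT = g
α₁L₁ + α₂L₂ = 89×10⁻⁷×2.022 + 47×10⁻⁷×1.619 = 2.56051×10⁻⁵ m/K
ΔT = 3.98×10⁻³ / 2.56051×10⁻⁵ = 155.44 K
T = 19.4 + 155.44 = 174.84 °C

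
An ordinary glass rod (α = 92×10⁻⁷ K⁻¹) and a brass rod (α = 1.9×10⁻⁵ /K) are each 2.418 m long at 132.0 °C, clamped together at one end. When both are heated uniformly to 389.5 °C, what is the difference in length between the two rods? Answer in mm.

6.10 mm

ΔT = 257.5 K
ordinary glass: ΔL = 92×10⁻⁷ × 2.418 m × 257.5 = 5.7282×10⁻³ m = 5.7282 mm
brass: ΔL = 1.9×10⁻⁵ × 2.418 m × 257.5 = 1.1830×10⁻² m = 11.830 mm
difference = 11.830 − 5.7282 = 6.1018 mm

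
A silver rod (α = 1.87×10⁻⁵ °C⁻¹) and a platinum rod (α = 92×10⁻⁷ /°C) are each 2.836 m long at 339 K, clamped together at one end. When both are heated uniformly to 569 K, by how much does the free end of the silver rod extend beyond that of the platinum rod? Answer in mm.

ΔT = 230 K
silver: ΔL = 1.87×10⁻⁵ × 2.836 m × 230 = 1.2198×10⁻² m = 12.198 mm
platinum: ΔL = 92×10⁻⁷ × 2.836 m × 230 = 6.0010×10⁻³ m = 6.0010 mm
difference = 12.198 − 6.0010 = 6.197 mm

6.20 mm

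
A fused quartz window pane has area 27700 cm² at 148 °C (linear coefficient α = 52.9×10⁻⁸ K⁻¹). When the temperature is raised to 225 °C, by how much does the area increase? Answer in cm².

Area coefficient ≈ 2α; |ΔT| = 77 K
ΔA = 2αA₀ΔT = 2(52.9×10⁻⁸)(27700)(77) = 2.26 cm²

ΔA = 2.26 cm²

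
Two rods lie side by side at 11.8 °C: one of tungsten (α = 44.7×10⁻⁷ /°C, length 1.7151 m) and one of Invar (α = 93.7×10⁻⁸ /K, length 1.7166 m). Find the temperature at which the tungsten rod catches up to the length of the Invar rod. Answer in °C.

Equal length when α₁L₁ΔT − α₂L₂ΔT = L₂ − L₁ = 1.50×10⁻³ m
α₁L₁ = 7.666497×10⁻⁶, α₂L₂ = 1.6084542×10⁻⁶ → Δ(αL) = 6.0580428×10⁻⁶ m/K
ΔT = 1.50×10⁻³ / 6.0580428×10⁻⁶ = 247.605 K, so T = 11.8 + 247.605 = 259.405 °C

T = 259.4 °C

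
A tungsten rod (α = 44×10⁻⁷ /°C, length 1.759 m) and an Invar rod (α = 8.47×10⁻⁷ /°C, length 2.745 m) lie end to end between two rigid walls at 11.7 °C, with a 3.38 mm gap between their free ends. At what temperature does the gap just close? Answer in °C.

T = 348 °C

α₁L₁ = 7.7396×10⁻⁶ m/K, α₂L₂ = 2.325015×10⁻⁶ m/K → total 1.0064615×10⁻⁵ m/K
ΔT = g/(α₁L₁+α₂L₂) = 3.38×10⁻³ / 1.0064615×10⁻⁵ = 335.83 K
T = 11.7 + 335.83 = 347.53 °C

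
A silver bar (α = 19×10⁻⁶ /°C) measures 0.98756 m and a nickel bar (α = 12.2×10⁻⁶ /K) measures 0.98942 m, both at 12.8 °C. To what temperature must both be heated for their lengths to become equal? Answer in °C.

L₁(1 + α₁ΔT) = L₂(1 + α₂ΔT) ⇒ ΔT = (L₂ − L₁)/(α₁L₁ − α₂L₂)
L₂ − L₁ = 0.98942 − 0.98756 = 1.86×10⁻³ m
α₁L₁ − α₂L₂ = 19×10⁻⁶×0.98756 − 12.2×10⁻⁶×0.98942 = 6.692716×10⁻⁶ m/K
ΔT = 1.86×10⁻³ / 6.692716×10⁻⁶ = 277.914 K
T = 12.8 + 277.914 = 290.714 °C

T = 290.7 °C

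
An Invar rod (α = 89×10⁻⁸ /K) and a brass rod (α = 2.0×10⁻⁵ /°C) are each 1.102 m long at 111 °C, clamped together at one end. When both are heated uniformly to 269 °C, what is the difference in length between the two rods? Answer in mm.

ΔT = 158 K
Invar: ΔL = 89×10⁻⁸ × 1.102 m × 158 = 1.5496×10⁻⁴ m = 0.15496 mm
brass: ΔL = 2.0×10⁻⁵ × 1.102 m × 158 = 3.4823×10⁻³ m = 3.4823 mm
difference = 3.4823 − 0.15496 = 3.32734 mm

3.33 mm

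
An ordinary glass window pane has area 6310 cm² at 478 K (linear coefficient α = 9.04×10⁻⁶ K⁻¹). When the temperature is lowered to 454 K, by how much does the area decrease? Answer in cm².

ΔA = 2.74 cm²

Area coefficient ≈ 2α; |ΔT| = 24 K
ΔA = 2αA₀ΔT = 2(9.04×10⁻⁶)(6310)(24) = 2.74 cm²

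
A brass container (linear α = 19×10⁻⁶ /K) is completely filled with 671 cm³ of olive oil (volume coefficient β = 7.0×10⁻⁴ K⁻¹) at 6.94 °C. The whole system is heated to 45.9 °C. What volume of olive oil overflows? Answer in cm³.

The container also expands: β_container ≈ 3α = 5.7×10⁻⁵ /K
Net overflow = V₀(β_liq − 3α_cont)ΔT
β − 3α = 7.00×10⁻⁴ − 5.7×10⁻⁵ = 6.43×10⁻⁴ /K; ΔT = 38.96 K
ΔV = 671 × 6.43×10⁻⁴ × 38.96 = 16.8 cm³

16.8 cm³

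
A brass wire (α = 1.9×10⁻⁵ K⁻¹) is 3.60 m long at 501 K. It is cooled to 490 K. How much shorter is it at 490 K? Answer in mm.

|ΔT| = |490 − 501| = 11 K
ΔL = αL₀ΔT = (1.9×10⁻⁵)(3.60)(11) = 7.52×10⁻⁴ m

ΔL = 0.752 mm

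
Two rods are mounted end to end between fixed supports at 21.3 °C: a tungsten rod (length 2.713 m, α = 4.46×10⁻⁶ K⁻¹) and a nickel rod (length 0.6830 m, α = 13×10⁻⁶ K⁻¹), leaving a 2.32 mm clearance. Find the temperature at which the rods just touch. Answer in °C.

T = 132 °C

α₁L₁ = 1.209998×10⁻⁵ m/K, α₂L₂ = 8.879×10⁻⁶ m/K → total 2.097898×10⁻⁵ m/K
ΔT = g/(α₁L₁+α₂L₂) = 2.32×10⁻³ / 2.097898×10⁻⁵ = 110.59 K
T = 21.3 + 110.59 = 131.89 °C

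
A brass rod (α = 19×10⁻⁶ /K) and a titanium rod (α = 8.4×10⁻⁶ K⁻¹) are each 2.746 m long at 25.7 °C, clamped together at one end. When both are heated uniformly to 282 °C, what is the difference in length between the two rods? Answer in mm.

ΔT = 256.3 K
brass: ΔL = 19×10⁻⁶ × 2.746 m × 256.3 = 1.3372×10⁻² m = 13.372 mm
titanium: ΔL = 8.4×10⁻⁶ × 2.746 m × 256.3 = 5.9119×10⁻³ m = 5.9119 mm
difference = 13.372 − 5.9119 = 7.4601 mm

7.46 mm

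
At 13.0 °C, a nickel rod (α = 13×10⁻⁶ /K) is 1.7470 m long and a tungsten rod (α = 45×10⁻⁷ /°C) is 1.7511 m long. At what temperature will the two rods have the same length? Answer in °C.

L₁(1 + α₁ΔT) = L₂(1 + α₂ΔT) ⇒ ΔT = (L₂ − L₁)/(α₁L₁ − α₂L₂)
L₂ − L₁ = 1.7511 − 1.7470 = 4.10×10⁻³ m
α₁L₁ − α₂L₂ = 13×10⁻⁶×1.7470 − 45×10⁻⁷×1.7511 = 1.483105×10⁻⁵ m/K
ΔT = 4.10×10⁻³ / 1.483105×10⁻⁵ = 276.447 K
T = 13.0 + 276.447 = 289.447 °C

T = 289.4 °C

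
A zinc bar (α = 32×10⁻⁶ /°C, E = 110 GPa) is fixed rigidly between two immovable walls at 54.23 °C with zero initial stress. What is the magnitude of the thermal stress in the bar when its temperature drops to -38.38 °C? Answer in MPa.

Fully constrained: the free strain ε = αΔT is blocked, so σ = Eε = EαΔT.
|ΔT| = 92.61 K
σ = 110×10⁹ × 32×10⁻⁶ × 92.61 = 3.26×10⁸ Pa

σ = 326 MPa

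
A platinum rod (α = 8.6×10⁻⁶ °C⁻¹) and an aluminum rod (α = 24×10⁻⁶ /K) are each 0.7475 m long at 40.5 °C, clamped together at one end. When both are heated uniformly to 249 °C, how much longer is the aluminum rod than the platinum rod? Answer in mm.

2.40 mm

ΔT = 208.5 K
platinum: ΔL = 8.6×10⁻⁶ × 0.7475 m × 208.5 = 1.3403×10⁻³ m = 1.3403 mm
aluminum: ΔL = 24×10⁻⁶ × 0.7475 m × 208.5 = 3.7405×10⁻³ m = 3.7405 mm
difference = 3.7405 − 1.3403 = 2.4002 mm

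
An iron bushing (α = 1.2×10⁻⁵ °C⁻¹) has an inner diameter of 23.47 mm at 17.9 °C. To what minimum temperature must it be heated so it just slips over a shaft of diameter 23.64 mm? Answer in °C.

Required Δd = 23.64 − 23.47 = 0.17 mm
Δd = αd₀ΔT ⇒ ΔT = Δd/(αd₀) = 0.17 / (1.2×10⁻⁵ × 23.47) = 603.61 K
T_min = 17.9 + 603.61 = 621.51 °C

T = 622 °C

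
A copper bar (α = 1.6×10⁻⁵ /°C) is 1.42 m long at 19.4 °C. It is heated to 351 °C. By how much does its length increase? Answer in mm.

ΔL = 7.53 mm

|ΔT| = |351 − 19.4| = 331.6 K
ΔL = αL₀ΔT = (1.6×10⁻⁵)(1.42)(331.6) = 7.53×10⁻³ m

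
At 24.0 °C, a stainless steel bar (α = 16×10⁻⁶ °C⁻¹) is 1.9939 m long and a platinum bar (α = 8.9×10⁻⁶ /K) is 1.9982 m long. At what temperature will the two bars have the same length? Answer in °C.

T = 328.6 °C

L₁(1 + α₁ΔT) = L₂(1 + α₂ΔT) ⇒ ΔT = (L₂ − L₁)/(α₁L₁ − α₂L₂)
L₂ − L₁ = 1.9982 − 1.9939 = 4.30×10⁻³ m
α₁L₁ − α₂L₂ = 16×10⁻⁶×1.9939 − 8.9×10⁻⁶×1.9982 = 1.411842×10⁻⁵ m/K
ΔT = 4.30×10⁻³ / 1.411842×10⁻⁵ = 304.567 K
T = 24.0 + 304.567 = 328.567 °C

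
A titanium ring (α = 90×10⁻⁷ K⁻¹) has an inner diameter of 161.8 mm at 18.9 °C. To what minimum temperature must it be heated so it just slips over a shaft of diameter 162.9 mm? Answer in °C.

Required Δd = 162.9 − 161.8 = 1.1 mm
Δd = αd₀ΔT ⇒ ΔT = Δd/(αd₀) = 1.1 / (90×10⁻⁷ × 161.8) = 755.39 K
T_min = 18.9 + 755.39 = 774.29 °C

T = 774 °C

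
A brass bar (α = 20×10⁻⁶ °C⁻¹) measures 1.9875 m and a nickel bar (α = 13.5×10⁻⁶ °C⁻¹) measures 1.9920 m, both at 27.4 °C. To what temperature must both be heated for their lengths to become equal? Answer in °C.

T = 377.4 °C

Equal length when α₁L₁ΔT − α₂L₂ΔT = L₂ − L₁ = 4.50×10⁻³ m
α₁L₁ = 3.975×10⁻⁵, α₂L₂ = 2.6892×10⁻⁵ → Δ(αL) = 1.2858×10⁻⁵ m/K
ΔT = 4.50×10⁻³ / 1.2858×10⁻⁵ = 349.977 K, so T = 27.4 + 349.977 = 377.377 °C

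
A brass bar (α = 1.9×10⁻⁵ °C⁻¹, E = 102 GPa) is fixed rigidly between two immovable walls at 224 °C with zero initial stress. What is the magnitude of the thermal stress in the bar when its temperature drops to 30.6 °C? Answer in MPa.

σ = 375 MPa

Fully constrained: the free strain ε = αΔT is blocked, so σ = Eε = EαΔT.
|ΔT| = 193.4 K
σ = 102×10⁹ × 1.9×10⁻⁵ × 193.4 = 3.75×10⁸ Pa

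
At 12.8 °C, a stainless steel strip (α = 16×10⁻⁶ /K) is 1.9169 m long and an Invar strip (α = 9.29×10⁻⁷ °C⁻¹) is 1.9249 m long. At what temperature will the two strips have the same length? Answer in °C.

T = 289.8 °C

L₁(1 + α₁ΔT) = L₂(1 + α₂ΔT) ⇒ ΔT = (L₂ − L₁)/(α₁L₁ − α₂L₂)
L₂ − L₁ = 1.9249 − 1.9169 = 8.00×10⁻³ m
α₁L₁ − α₂L₂ = 16×10⁻⁶×1.9169 − 9.29×10⁻⁷×1.9249 = 2.88821679×10⁻⁵ m/K
ΔT = 8.00×10⁻³ / 2.88821679×10⁻⁵ = 276.988 K
T = 12.8 + 276.988 = 289.788 °C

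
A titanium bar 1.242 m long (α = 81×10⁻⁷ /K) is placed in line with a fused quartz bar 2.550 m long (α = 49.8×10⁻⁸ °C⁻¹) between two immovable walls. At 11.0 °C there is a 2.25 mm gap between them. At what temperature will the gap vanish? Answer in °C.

T = 210 °C

Gap closes when ΔL₁ + ΔL₂ = 2.25 mm = 2.25×10⁻³ m
(α₁L₁ + α₂L₂)ΔT = g
α₁L₁ + α₂L₂ = 81×10⁻⁷×1.242 + 49.8×10⁻⁸×2.550 = 1.13301×10⁻⁵ m/K
ΔT = 2.25×10⁻³ / 1.13301×10⁻⁵ = 198.59 K
T = 11.0 + 198.59 = 209.59 °C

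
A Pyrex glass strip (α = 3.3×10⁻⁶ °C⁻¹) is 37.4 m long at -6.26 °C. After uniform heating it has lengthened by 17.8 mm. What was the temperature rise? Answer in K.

ΔT = 144 K

ΔL = αL₀ΔT ⇒ ΔT = ΔL / (αL₀)
ΔT = 17.8×10⁻³ m / (3.3×10⁻⁶ × 37.4 m) = 144.22 K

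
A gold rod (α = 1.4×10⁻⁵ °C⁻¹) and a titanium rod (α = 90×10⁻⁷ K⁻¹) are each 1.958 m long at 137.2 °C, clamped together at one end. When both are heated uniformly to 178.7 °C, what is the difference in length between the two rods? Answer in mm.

0.406 mm

ΔT = 41.5 K
gold: ΔL = 1.4×10⁻⁵ × 1.958 m × 41.5 = 1.1376×10⁻³ m = 1.1376 mm
titanium: ΔL = 90×10⁻⁷ × 1.958 m × 41.5 = 7.3131×10⁻⁴ m = 0.73131 mm
difference = 1.1376 − 0.73131 = 0.40629 mm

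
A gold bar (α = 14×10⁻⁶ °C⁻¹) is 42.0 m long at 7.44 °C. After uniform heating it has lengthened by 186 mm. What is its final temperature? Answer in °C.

ΔL = αL₀ΔT ⇒ ΔT = ΔL / (αL₀)
ΔT = 186×10⁻³ m / (14×10⁻⁶ × 42.0 m) = 316.33 K
T = 7.44 + 316.33 = 323.77 °C

T = 324 °C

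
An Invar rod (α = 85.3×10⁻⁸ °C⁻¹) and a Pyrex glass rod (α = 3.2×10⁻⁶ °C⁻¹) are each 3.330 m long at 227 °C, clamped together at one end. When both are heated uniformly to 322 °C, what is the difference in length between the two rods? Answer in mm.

0.742 mm

ΔT = 95 K
Invar: ΔL = 85.3×10⁻⁸ × 3.330 m × 95 = 2.6985×10⁻⁴ m = 0.26985 mm
Pyrex glass: ΔL = 3.2×10⁻⁶ × 3.330 m × 95 = 1.0123×10⁻³ m = 1.0123 mm
difference = 1.0123 − 0.26985 = 0.74245 mm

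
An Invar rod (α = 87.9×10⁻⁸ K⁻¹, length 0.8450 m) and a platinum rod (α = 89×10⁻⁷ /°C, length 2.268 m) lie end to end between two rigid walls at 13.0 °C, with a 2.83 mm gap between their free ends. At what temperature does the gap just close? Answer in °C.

α₁L₁ = 7.42755×10⁻⁷ m/K, α₂L₂ = 2.01852×10⁻⁵ m/K → total 2.0927955×10⁻⁵ m/K
ΔT = g/(α₁L₁+α₂L₂) = 2.83×10⁻³ / 2.0927955×10⁻⁵ = 135.23 K
T = 13.0 + 135.23 = 148.23 °C

T = 148 °C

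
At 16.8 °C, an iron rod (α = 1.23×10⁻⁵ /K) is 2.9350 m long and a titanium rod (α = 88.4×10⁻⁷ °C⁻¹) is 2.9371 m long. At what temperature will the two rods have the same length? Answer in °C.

L₁(1 + α₁ΔT) = L₂(1 + α₂ΔT) ⇒ ΔT = (L₂ − L₁)/(α₁L₁ − α₂L₂)
L₂ − L₁ = 2.9371 − 2.9350 = 2.10×10⁻³ m
α₁L₁ − α₂L₂ = 1.23×10⁻⁵×2.9350 − 88.4×10⁻⁷×2.9371 = 1.0136536×10⁻⁵ m/K
ΔT = 2.10×10⁻³ / 1.0136536×10⁻⁵ = 207.171 K
T = 16.8 + 207.171 = 223.971 °C

T = 224.0 °C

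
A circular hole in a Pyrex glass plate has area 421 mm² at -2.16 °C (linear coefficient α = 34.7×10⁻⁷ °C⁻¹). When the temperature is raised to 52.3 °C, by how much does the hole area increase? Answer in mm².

Area coefficient ≈ 2α; |ΔT| = 54.46 K
ΔA = 2αA₀ΔT = 2(34.7×10⁻⁷)(421)(54.46) = 0.159 mm²

ΔA = 0.159 mm²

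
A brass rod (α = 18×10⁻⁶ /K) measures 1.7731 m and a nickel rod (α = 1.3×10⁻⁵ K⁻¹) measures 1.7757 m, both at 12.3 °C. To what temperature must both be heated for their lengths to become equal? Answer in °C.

L₁(1 + α₁ΔT) = L₂(1 + α₂ΔT) ⇒ ΔT = (L₂ − L₁)/(α₁L₁ − α₂L₂)
L₂ − L₁ = 1.7757 − 1.7731 = 2.60×10⁻³ m
α₁L₁ − α₂L₂ = 18×10⁻⁶×1.7731 − 1.3×10⁻⁵×1.7757 = 8.8317×10⁻⁶ m/K
ΔT = 2.60×10⁻³ / 8.8317×10⁻⁶ = 294.394 K
T = 12.3 + 294.394 = 306.694 °C

T = 306.7 °C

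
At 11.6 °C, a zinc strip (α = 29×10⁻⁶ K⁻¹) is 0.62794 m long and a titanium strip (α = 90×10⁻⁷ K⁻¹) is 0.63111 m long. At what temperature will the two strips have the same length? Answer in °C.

L₁(1 + α₁ΔT) = L₂(1 + α₂ΔT) ⇒ ΔT = (L₂ − L₁)/(α₁L₁ − α₂L₂)
L₂ − L₁ = 0.63111 − 0.62794 = 3.17×10⁻³ m
α₁L₁ − α₂L₂ = 29×10⁻⁶×0.62794 − 90×10⁻⁷×0.63111 = 1.253027×10⁻⁵ m/K
ΔT = 3.17×10⁻³ / 1.253027×10⁻⁵ = 252.987 K
T = 11.6 + 252.987 = 264.587 °C

T = 264.6 °C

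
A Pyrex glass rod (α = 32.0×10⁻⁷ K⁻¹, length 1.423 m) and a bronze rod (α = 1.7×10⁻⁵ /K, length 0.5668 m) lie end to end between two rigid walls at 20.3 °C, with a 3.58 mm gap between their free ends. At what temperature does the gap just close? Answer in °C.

Gap closes when ΔL₁ + ΔL₂ = 3.58 mm = 3.58×10⁻³ m
(α₁L₁ + α₂L₂)ΔT = g
α₁L₁ + α₂L₂ = 32.0×10⁻⁷×1.423 + 1.7×10⁻⁵×0.5668 = 1.41892×10⁻⁵ m/K
ΔT = 3.58×10⁻³ / 1.41892×10⁻⁵ = 252.30 K
T = 20.3 + 252.30 = 272.60 °C

T = 273 °C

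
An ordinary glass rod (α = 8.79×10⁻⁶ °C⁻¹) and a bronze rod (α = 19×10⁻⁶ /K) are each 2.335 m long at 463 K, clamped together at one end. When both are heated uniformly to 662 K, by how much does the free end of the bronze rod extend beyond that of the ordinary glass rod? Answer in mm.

ΔT = 199 K
ordinary glass: ΔL = 8.79×10⁻⁶ × 2.335 m × 199 = 4.0844×10⁻³ m = 4.0844 mm
bronze: ΔL = 19×10⁻⁶ × 2.335 m × 199 = 8.8286×10⁻³ m = 8.8286 mm
difference = 8.8286 − 4.0844 = 4.7442 mm

4.74 mm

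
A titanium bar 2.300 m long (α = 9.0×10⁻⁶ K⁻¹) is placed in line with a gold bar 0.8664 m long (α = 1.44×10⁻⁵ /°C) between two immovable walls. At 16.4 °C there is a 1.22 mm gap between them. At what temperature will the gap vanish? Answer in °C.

Gap closes when ΔL₁ + ΔL₂ = 1.22 mm = 1.22×10⁻³ m
(α₁L₁ + α₂L₂)ΔT = g
α₁L₁ + α₂L₂ = 9.0×10⁻⁶×2.300 + 1.44×10⁻⁵×0.8664 = 3.317616×10⁻⁵ m/K
ΔT = 1.22×10⁻³ / 3.317616×10⁻⁵ = 36.773 K
T = 16.4 + 36.773 = 53.173 °C

T = 53.2 °C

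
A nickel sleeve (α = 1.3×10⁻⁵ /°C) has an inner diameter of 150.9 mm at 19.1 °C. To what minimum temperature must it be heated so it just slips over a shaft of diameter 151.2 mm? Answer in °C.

Required Δd = 151.2 − 150.9 = 0.3 mm
Δd = αd₀ΔT ⇒ ΔT = Δd/(αd₀) = 0.3 / (1.3×10⁻⁵ × 150.9) = 152.93 K
T_min = 19.1 + 152.93 = 172.03 °C

T = 172 °C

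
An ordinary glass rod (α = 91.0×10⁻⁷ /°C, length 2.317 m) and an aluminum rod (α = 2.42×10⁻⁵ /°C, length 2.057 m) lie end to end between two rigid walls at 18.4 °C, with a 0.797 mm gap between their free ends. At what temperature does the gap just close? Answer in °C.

T = 29.6 °C

α₁L₁ = 2.10847×10⁻⁵ m/K, α₂L₂ = 4.97794×10⁻⁵ m/K → total 7.08641×10⁻⁵ m/K
ΔT = g/(α₁L₁+α₂L₂) = 7.97×10⁻⁴ / 7.08641×10⁻⁵ = 11.247 K
T = 18.4 + 11.247 = 29.647 °C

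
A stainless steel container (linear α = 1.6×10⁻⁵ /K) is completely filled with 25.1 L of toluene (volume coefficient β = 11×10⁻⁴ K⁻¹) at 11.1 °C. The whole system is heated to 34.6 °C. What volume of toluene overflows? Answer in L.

0.621 L

The container also expands: β_container ≈ 3α = 4.8×10⁻⁵ /K
Net overflow = V₀(β_liq − 3α_cont)ΔT
β − 3α = 1.10×10⁻³ − 4.8×10⁻⁵ = 1.052×10⁻³ /K; ΔT = 23.5 K
ΔV = 25.1 × 1.052×10⁻³ × 23.5 = 0.621 L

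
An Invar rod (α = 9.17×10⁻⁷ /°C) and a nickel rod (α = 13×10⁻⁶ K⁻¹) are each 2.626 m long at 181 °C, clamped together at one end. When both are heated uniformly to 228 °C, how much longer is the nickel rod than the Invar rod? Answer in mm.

ΔT = 47 K
Invar: ΔL = 9.17×10⁻⁷ × 2.626 m × 47 = 1.1318×10⁻⁴ m = 0.11318 mm
nickel: ΔL = 13×10⁻⁶ × 2.626 m × 47 = 1.6045×10⁻³ m = 1.6045 mm
difference = 1.6045 − 0.11318 = 1.49132 mm

1.49 mm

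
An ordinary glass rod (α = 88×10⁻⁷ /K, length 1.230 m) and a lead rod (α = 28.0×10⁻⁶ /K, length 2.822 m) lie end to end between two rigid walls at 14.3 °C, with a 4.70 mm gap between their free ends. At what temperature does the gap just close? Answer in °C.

T = 66.6 °C

α₁L₁ = 1.0824×10⁻⁵ m/K, α₂L₂ = 7.9016×10⁻⁵ m/K → total 8.984×10⁻⁵ m/K
ΔT = g/(α₁L₁+α₂L₂) = 4.70×10⁻³ / 8.984×10⁻⁵ = 52.315 K
T = 14.3 + 52.315 = 66.615 °C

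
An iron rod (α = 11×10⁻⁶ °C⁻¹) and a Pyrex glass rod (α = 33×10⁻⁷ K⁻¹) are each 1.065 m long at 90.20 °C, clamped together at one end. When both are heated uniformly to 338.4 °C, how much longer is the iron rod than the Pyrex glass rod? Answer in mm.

2.04 mm

ΔT = 248.20 K
iron: ΔL = 11×10⁻⁶ × 1.065 m × 248.20 = 2.9077×10⁻³ m = 2.9077 mm
Pyrex glass: ΔL = 33×10⁻⁷ × 1.065 m × 248.20 = 8.7230×10⁻⁴ m = 0.87230 mm
difference = 2.9077 − 0.87230 = 2.0354 mm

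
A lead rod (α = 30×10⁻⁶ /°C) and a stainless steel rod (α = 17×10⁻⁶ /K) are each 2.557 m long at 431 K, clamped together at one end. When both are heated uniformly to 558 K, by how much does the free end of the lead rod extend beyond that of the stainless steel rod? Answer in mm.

ΔT = 127 K
lead: ΔL = 30×10⁻⁶ × 2.557 m × 127 = 9.7422×10⁻³ m = 9.7422 mm
stainless steel: ΔL = 17×10⁻⁶ × 2.557 m × 127 = 5.5206×10⁻³ m = 5.5206 mm
difference = 9.7422 − 5.5206 = 4.2216 mm

4.22 mm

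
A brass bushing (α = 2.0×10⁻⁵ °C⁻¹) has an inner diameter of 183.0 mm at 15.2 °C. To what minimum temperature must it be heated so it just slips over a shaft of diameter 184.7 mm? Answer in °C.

Required Δd = 184.7 − 183.0 = 1.7 mm
Δd = αd₀ΔT ⇒ ΔT = Δd/(αd₀) = 1.7 / (2.0×10⁻⁵ × 183.0) = 464.48 K
T_min = 15.2 + 464.48 = 479.68 °C

T = 480 °C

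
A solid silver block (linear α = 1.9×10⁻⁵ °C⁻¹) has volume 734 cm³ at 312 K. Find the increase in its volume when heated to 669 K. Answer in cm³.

ΔV = 14.9 cm³

Isotropic solid: β ≈ 3α = 5.7×10⁻⁵ /K; ΔT = 357 K
ΔV = 3αV₀ΔT = 3(1.9×10⁻⁵)(734)(357) = 14.9 cm³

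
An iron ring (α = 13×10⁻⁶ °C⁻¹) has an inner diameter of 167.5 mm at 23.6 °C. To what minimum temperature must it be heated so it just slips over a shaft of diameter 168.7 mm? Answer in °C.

Required Δd = 168.7 − 167.5 = 1.2 mm
Δd = αd₀ΔT ⇒ ΔT = Δd/(αd₀) = 1.2 / (13×10⁻⁶ × 167.5) = 551.09 K
T_min = 23.6 + 551.09 = 574.69 °C

T = 575 °C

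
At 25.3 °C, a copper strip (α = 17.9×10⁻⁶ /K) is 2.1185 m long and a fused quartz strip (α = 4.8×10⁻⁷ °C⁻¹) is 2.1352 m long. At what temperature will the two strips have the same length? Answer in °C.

T = 477.9 °C

L₁(1 + α₁ΔT) = L₂(1 + α₂ΔT) ⇒ ΔT = (L₂ − L₁)/(α₁L₁ − α₂L₂)
L₂ − L₁ = 2.1352 − 2.1185 = 1.67×10⁻² m
α₁L₁ − α₂L₂ = 17.9×10⁻⁶×2.1185 − 4.8×10⁻⁷×2.1352 = 3.6896254×10⁻⁵ m/K
ΔT = 1.67×10⁻² / 3.6896254×10⁻⁵ = 452.620 K
T = 25.3 + 452.620 = 477.920 °C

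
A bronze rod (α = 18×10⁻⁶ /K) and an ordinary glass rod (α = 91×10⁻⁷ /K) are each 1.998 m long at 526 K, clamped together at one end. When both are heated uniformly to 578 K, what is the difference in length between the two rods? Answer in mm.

ΔT = 52 K
bronze: ΔL = 18×10⁻⁶ × 1.998 m × 52 = 1.8701×10⁻³ m = 1.8701 mm
ordinary glass: ΔL = 91×10⁻⁷ × 1.998 m × 52 = 9.4545×10⁻⁴ m = 0.94545 mm
difference = 1.8701 − 0.94545 = 0.92465 mm

0.925 mm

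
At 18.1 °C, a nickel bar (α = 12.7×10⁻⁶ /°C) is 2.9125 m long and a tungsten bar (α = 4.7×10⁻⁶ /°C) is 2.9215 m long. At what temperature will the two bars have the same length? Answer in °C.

T = 405.1 °C

Equal length when α₁L₁ΔT − α₂L₂ΔT = L₂ − L₁ = 9.00×10⁻³ m
α₁L₁ = 3.698875×10⁻⁵, α₂L₂ = 1.373105×10⁻⁵ → Δ(αL) = 2.32577×10⁻⁵ m/K
ΔT = 9.00×10⁻³ / 2.32577×10⁻⁵ = 386.969 K, so T = 18.1 + 386.969 = 405.069 °C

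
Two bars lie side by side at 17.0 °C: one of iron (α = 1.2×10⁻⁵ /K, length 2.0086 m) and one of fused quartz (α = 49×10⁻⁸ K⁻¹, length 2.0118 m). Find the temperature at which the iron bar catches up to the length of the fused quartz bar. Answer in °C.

T = 155.4 °C

Equal length when α₁L₁ΔT − α₂L₂ΔT = L₂ − L₁ = 3.20×10⁻³ m
α₁L₁ = 2.41032×10⁻⁵, α₂L₂ = 9.85782×10⁻⁷ → Δ(αL) = 2.3117418×10⁻⁵ m/K
ΔT = 3.20×10⁻³ / 2.3117418×10⁻⁵ = 138.424 K, so T = 17.0 + 138.424 = 155.424 °C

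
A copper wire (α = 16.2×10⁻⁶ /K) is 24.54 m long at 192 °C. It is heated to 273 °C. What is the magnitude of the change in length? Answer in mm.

|ΔT| = |273 − 192| = 81 K
ΔL = αL₀ΔT = (16.2×10⁻⁶)(24.54)(81) = 3.22×10⁻² m

ΔL = 32.2 mm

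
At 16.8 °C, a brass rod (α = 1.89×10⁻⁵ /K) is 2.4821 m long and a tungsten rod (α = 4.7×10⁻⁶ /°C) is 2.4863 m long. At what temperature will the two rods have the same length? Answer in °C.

T = 136.0 °C

L₁(1 + α₁ΔT) = L₂(1 + α₂ΔT) ⇒ ΔT = (L₂ − L₁)/(α₁L₁ − α₂L₂)
L₂ − L₁ = 2.4863 − 2.4821 = 4.20×10⁻³ m
α₁L₁ − α₂L₂ = 1.89×10⁻⁵×2.4821 − 4.7×10⁻⁶×2.4863 = 3.522608×10⁻⁵ m/K
ΔT = 4.20×10⁻³ / 3.522608×10⁻⁵ = 119.230 K
T = 16.8 + 119.230 = 136.030 °C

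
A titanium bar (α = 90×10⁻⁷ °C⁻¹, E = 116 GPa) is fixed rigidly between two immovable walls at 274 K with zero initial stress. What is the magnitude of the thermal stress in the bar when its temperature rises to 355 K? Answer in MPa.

σ = 84.6 MPa

Fully constrained: the free strain ε = αΔT is blocked, so σ = Eε = EαΔT.
|ΔT| = 81 K
σ = 116×10⁹ × 90×10⁻⁷ × 81 = 8.46×10⁷ Pa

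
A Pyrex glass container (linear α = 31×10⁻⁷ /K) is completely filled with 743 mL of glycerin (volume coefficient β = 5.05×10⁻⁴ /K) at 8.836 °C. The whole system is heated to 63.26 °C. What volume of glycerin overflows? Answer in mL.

The container also expands: β_container ≈ 3α = 9.3×10⁻⁶ /K
Net overflow = V₀(β_liq − 3α_cont)ΔT
β − 3α = 5.05×10⁻⁴ − 9.3×10⁻⁶ = 4.957×10⁻⁴ /K; ΔT = 54.424 K
ΔV = 743 × 4.957×10⁻⁴ × 54.424 = 20.0 mL

20.0 mL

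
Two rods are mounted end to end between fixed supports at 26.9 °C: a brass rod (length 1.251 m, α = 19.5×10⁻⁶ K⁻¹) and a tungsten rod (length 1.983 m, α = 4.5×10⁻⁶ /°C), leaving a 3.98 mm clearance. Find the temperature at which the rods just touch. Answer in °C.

T = 146 °C

α₁L₁ = 2.43945×10⁻⁵ m/K, α₂L₂ = 8.9235×10⁻⁶ m/K → total 3.3318×10⁻⁵ m/K
ΔT = g/(α₁L₁+α₂L₂) = 3.98×10⁻³ / 3.3318×10⁻⁵ = 119.45 K
T = 26.9 + 119.45 = 146.35 °C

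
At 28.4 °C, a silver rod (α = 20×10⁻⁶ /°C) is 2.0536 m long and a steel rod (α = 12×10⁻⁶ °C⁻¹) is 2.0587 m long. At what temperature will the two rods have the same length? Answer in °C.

T = 340.0 °C

Equal length when α₁L₁ΔT − α₂L₂ΔT = L₂ − L₁ = 5.10×10⁻³ m
α₁L₁ = 4.1072×10⁻⁵, α₂L₂ = 2.47044×10⁻⁵ → Δ(αL) = 1.63676×10⁻⁵ m/K
ΔT = 5.10×10⁻³ / 1.63676×10⁻⁵ = 311.591 K, so T = 28.4 + 311.591 = 339.991 °C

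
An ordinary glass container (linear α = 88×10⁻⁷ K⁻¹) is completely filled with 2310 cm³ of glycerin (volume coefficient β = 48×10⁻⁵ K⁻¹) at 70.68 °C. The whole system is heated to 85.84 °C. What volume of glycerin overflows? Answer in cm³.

The container also expands: β_container ≈ 3α = 2.64×10⁻⁵ /K
Net overflow = V₀(β_liq − 3α_cont)ΔT
β − 3α = 4.80×10⁻⁴ − 2.64×10⁻⁵ = 4.536×10⁻⁴ /K; ΔT = 15.16 K
ΔV = 2310 × 4.536×10⁻⁴ × 15.16 = 15.9 cm³

15.9 cm³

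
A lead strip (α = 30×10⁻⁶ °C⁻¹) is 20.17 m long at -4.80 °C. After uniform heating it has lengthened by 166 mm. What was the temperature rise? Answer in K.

ΔT = 274 K

ΔL = αL₀ΔT ⇒ ΔT = ΔL / (αL₀)
ΔT = 166×10⁻³ m / (30×10⁻⁶ × 20.17 m) = 274.33 K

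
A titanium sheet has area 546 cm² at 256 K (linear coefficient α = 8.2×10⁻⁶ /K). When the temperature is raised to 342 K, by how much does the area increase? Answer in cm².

Area coefficient ≈ 2α; |ΔT| = 86 K
ΔA = 2αA₀ΔT = 2(8.2×10⁻⁶)(546)(86) = 0.770 cm²

ΔA = 0.770 cm²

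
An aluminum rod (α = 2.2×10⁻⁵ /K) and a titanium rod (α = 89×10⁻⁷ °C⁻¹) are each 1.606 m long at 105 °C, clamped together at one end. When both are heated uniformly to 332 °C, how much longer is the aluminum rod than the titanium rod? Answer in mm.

ΔT = 227 K
aluminum: ΔL = 2.2×10⁻⁵ × 1.606 m × 227 = 8.0204×10⁻³ m = 8.0204 mm
titanium: ΔL = 89×10⁻⁷ × 1.606 m × 227 = 3.2446×10⁻³ m = 3.2446 mm
difference = 8.0204 − 3.2446 = 4.7758 mm

4.78 mm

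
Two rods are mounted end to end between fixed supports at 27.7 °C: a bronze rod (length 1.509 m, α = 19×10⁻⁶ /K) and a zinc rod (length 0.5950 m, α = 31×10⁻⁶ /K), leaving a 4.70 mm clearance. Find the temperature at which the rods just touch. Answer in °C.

T = 127 °C

α₁L₁ = 2.8671×10⁻⁵ m/K, α₂L₂ = 1.8445×10⁻⁵ m/K → total 4.7116×10⁻⁵ m/K
ΔT = g/(α₁L₁+α₂L₂) = 4.70×10⁻³ / 4.7116×10⁻⁵ = 99.75 K
T = 27.7 + 99.75 = 127.45 °C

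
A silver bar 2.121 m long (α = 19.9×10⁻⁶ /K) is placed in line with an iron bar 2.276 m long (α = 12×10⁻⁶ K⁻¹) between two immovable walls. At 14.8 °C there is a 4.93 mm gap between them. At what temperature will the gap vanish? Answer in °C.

Gap closes when ΔL₁ + ΔL₂ = 4.93 mm = 4.93×10⁻³ m
(α₁L₁ + α₂L₂)ΔT = g
α₁L₁ + α₂L₂ = 19.9×10⁻⁶×2.121 + 12×10⁻⁶×2.276 = 6.95199×10⁻⁵ m/K
ΔT = 4.93×10⁻³ / 6.95199×10⁻⁵ = 70.915 K
T = 14.8 + 70.915 = 85.715 °C

T = 85.7 °C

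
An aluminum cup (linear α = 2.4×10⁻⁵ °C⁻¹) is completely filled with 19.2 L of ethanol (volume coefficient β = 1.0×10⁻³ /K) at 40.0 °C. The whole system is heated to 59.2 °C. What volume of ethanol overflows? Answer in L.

The cup also expands: β_container ≈ 3α = 7.2×10⁻⁵ /K
Net overflow = V₀(β_liq − 3α_cont)ΔT
β − 3α = 1.00×10⁻³ − 7.2×10⁻⁵ = 9.28×10⁻⁴ /K; ΔT = 19.2 K
ΔV = 19.2 × 9.28×10⁻⁴ × 19.2 = 0.342 L

0.342 L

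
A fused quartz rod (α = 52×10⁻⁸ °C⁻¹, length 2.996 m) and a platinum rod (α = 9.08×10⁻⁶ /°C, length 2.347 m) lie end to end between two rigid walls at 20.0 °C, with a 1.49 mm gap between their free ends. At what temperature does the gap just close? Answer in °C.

T = 85.2 °C

α₁L₁ = 1.55792×10⁻⁶ m/K, α₂L₂ = 2.131076×10⁻⁵ m/K → total 2.286868×10⁻⁵ m/K
ΔT = g/(α₁L₁+α₂L₂) = 1.49×10⁻³ / 2.286868×10⁻⁵ = 65.155 K
T = 20.0 + 65.155 = 85.155 °C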